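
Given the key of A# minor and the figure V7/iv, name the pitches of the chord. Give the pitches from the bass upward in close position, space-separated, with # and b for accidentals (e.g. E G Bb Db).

A# C## E# G#

The slash means an applied dominant: we want the dominant of iv. In A# minor, iv is D# minor, and its dominant is built on A#.
Building a dominant seventh chord on A# gives A#-C##-E#-G#.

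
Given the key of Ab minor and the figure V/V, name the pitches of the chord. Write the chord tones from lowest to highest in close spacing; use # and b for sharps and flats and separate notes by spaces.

V/V is a secondary dominant — the dominant triad of V. V in Ab minor is Eb, so the applied chord's root is Bb, a perfect fifth above.
Building a major triad on Bb gives Bb-D-F.

Bb D F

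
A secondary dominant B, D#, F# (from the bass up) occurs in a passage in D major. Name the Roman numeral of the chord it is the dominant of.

The chord is a major triad on B.
A dominant resolves down a perfect fifth: B → E. In D major, E is scale degree 2, i.e. ii.

ii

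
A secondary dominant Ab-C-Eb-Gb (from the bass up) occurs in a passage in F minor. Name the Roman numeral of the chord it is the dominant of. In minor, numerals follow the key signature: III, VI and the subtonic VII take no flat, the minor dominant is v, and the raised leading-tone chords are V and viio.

VI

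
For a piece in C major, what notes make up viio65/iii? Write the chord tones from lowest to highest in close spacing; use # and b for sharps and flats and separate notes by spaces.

The slash marks an applied leading-tone chord: viio of iii. In C major, iii is E, so the leading tone to it is D#, a half step below.
Building a fully diminished seventh chord on D# gives D#-F#-A-C.
The figured bass 65 indicates first inversion, placing the third (F#) in the bass: F#-A-C-D#.

F# A C D#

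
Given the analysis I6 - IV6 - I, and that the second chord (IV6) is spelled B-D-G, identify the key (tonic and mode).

The anchor chord is a major triad on G, labeled IV6.
If G is scale degree 4 and the mode makes that degree carry a major triad, the tonic is D and the mode is major.

D major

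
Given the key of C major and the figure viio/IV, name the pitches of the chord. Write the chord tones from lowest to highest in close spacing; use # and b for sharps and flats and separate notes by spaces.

viio/IV is a secondary leading-tone chord. The target IV is F in C major; the applied chord is rooted a semitone below, on E.
Building a diminished triad on E gives E-G-Bb.

E G Bb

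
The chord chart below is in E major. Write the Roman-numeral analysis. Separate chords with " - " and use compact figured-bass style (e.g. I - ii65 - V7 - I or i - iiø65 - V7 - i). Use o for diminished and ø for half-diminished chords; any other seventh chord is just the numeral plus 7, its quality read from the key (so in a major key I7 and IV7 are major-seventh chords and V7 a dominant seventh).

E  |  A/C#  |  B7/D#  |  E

I - IV6 - V65 - I

E: major triad on E = scale degree 1 → I.
A/C#: major triad on A = scale degree 4 → IV6.
B7/D#: dominant seventh chord on B = scale degree 5 → V65.
E: major triad on E = scale degree 1 → I.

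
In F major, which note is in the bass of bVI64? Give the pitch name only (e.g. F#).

Ab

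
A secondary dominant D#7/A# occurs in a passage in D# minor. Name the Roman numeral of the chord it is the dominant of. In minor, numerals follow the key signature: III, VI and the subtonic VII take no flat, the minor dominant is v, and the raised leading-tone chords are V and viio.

iv

The chord is a dominant seventh chord on D#.
A dominant resolves down a perfect fifth: D# → G#. In D# minor, G# is scale degree 4, i.e. iv.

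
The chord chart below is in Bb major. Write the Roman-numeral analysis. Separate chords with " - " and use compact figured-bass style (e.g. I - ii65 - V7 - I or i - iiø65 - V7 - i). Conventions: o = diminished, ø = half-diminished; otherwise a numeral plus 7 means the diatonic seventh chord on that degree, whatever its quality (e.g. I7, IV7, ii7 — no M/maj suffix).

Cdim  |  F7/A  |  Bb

iio - V65 - I

Cdim is non-diatonic — iio, a mixture chord from Bb minor.
F7/A: dominant seventh chord on F = scale degree 5 → V65.
Bb: root Bb is the tonic; major triad there is I.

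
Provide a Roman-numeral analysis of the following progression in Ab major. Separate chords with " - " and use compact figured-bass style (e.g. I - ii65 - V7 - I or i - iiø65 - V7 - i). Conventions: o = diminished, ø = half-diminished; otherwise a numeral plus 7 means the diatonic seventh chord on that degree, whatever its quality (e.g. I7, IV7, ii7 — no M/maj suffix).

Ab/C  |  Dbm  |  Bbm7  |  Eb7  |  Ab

Ab/C: major triad on Ab = scale degree 1 → I6.
Dbm: minor triad on Db — chromatic; iv (borrowed from the parallel minor).
Bbm7 has root Bb, degree 2 in Ab major, so ii7.
Eb7: root Eb is the dominant; dominant seventh chord there is V7.
Ab: root Ab is the tonic; major triad there is I.

I6 - iv - ii7 - V7 - I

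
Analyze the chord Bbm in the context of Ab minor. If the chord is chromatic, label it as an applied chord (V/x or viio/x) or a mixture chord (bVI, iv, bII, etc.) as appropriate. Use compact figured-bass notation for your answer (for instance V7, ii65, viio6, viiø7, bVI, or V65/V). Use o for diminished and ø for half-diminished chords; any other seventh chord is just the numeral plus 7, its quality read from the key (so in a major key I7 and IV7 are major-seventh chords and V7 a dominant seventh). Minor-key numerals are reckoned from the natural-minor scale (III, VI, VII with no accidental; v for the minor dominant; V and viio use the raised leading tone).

Stacked in thirds the chord is Bb-Db-F: a minor triad on Bb.
Bb is the second degree of Ab minor. This is the minor supertonic, borrowed from the parallel major (the Dorian ii).

ii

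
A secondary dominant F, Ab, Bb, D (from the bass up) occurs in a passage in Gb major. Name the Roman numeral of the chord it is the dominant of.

vi

The chord is a dominant seventh chord on Bb.
A dominant resolves down a perfect fifth: Bb → Eb. In Gb major, Eb is scale degree 6, i.e. vi.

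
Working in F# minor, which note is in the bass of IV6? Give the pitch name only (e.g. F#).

D#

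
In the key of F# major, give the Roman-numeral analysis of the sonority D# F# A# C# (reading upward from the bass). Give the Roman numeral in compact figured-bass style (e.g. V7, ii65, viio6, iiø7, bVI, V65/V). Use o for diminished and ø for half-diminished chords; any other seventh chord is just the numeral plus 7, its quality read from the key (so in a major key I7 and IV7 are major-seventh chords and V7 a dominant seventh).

vi7

The pitches D#-F#-A#-C# form a minor seventh chord rooted on D#.
D# is scale degree 6 in F# major, and a minor seventh chord on that degree is written vi7.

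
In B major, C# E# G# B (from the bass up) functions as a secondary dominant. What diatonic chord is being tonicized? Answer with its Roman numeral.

V

The chord is a dominant seventh chord on C#.
A dominant resolves down a perfect fifth: C# → F#. In B major, F# is scale degree 5, i.e. V.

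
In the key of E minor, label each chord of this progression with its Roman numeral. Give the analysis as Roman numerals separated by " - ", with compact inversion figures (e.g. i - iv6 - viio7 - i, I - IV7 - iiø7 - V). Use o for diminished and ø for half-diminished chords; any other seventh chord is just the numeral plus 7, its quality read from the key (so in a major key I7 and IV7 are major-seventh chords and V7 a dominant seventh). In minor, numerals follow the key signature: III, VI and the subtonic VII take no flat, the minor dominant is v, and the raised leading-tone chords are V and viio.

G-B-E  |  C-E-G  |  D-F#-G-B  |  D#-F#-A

i6 - VI - III43 - viio

G-B-E: minor triad on E = scale degree 1 → i6.
C-E-G: root C is the submediant; major triad there is VI.
D-F#-G-B: root G is the mediant; major seventh chord there is III43.
D#-F#-A: root D# is the leading tone; diminished triad there is viio.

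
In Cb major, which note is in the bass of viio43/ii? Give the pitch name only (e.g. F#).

Gb

The applied chord viio43/ii is rooted on C: C-Eb-Gb-Bbb.
The figure 43 means second inversion — the fifth is in the bass.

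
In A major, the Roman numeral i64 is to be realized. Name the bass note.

E

i in A major has root A; the chord is A-C-E.
The figure 64 means second inversion — the fifth is in the bass.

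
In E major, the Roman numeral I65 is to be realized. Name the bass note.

I in E major has root E; the chord is E-G#-B-D#.
The figure 65 means first inversion — the third is in the bass.

G#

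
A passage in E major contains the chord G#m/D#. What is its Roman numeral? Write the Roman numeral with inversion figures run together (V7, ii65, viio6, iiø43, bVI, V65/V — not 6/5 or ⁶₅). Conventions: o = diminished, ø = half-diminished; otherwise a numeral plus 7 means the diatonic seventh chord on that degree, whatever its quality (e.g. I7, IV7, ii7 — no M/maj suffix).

The pitches G#-B-D# form a minor triad rooted on G#.
G# is scale degree 3 in E major, and a minor triad on that degree is written iii.
With D# in the bass the chord is in second inversion, so the figured bass is 64.

iii64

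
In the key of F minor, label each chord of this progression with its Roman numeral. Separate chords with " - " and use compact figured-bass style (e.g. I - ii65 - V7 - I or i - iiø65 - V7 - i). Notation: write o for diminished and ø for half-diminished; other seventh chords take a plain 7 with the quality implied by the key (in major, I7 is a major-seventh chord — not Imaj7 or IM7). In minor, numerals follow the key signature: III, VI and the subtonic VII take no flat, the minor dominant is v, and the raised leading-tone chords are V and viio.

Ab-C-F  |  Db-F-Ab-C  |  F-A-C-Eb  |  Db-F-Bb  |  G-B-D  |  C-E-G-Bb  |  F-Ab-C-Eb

i6 - VI7 - V7/iv - iv6 - V/V - V7 - i7

Ab-C-F has root F, degree 1 in F minor, so i6.
Db-F-Ab-C has root Db, degree 6 in F minor, so VI7.
F-A-C-Eb: a dominant seventh chord on F, the applied dominant of iv → V7/iv.
Db-F-Bb: root Bb is the subdominant; minor triad there is iv6.
G-B-D is the secondary dominant of V (major triad on G): V/V.
C-E-G-Bb: dominant seventh chord on C = scale degree 5 → V7.
F-Ab-C-Eb: root F is the tonic; minor seventh chord there is i7.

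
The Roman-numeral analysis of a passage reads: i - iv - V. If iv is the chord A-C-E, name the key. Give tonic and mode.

E minor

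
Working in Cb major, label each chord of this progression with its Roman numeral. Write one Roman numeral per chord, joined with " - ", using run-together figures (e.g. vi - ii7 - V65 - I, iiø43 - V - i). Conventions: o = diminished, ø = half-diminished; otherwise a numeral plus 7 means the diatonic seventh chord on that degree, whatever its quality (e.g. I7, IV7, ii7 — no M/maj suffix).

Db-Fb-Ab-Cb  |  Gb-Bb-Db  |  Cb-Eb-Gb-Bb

Db-Fb-Ab-Cb: root Db is the supertonic; minor seventh chord there is ii7.
Gb-Bb-Db has root Gb, degree 5 in Cb major, so V.
Cb-Eb-Gb-Bb has root Cb, degree 1 in Cb major, so I7.

ii7 - V - I7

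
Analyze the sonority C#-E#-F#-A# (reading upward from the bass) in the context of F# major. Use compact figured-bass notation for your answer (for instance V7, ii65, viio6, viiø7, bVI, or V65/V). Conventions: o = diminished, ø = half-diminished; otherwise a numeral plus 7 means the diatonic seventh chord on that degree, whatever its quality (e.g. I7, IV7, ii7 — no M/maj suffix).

I43

The pitches F#-A#-C#-E# form a major seventh chord rooted on F#.
In F# major, F# is the tonic; the diatonic major seventh chord there is I7.
With C# in the bass the chord is in second inversion, so the figured bass is 43.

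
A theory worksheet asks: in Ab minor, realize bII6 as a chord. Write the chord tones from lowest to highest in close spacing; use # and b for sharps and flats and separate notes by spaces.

Db Fb Bbb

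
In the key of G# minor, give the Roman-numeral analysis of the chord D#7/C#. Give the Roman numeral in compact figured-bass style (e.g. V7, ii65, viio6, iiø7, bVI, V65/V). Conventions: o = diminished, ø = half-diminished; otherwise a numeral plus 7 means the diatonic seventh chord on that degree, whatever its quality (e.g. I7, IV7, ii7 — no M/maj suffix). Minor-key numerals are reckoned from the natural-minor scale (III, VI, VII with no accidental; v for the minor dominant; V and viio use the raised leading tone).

The pitches D#-F##-A#-C# form a dominant seventh chord rooted on D#.
D# is scale degree 5 in G# minor, and a dominant seventh chord on that degree is written V7.
With C# in the bass the chord is in third inversion, so the figured bass is 42.

V42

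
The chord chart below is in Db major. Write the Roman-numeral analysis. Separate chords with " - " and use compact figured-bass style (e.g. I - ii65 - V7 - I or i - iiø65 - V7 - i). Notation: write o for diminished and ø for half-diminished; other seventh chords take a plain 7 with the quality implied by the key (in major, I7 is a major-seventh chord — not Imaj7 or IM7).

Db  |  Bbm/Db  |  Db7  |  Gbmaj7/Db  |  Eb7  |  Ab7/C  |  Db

I - vi6 - V7/IV - IV43 - V7/V - V65 - I

Db: root Db is the tonic; major triad there is I.
Bbm/Db: minor triad on Bb = scale degree 6 → vi6.
Db7: chromatic; Db is V of IV, so V7/IV.
Gbmaj7/Db has root Gb, degree 4 in Db major, so IV43.
Eb7: a dominant seventh chord on Eb, the applied dominant of V → V7/V.
Ab7/C has root Ab, degree 5 in Db major, so V65.
Db: major triad on Db = scale degree 1 → I.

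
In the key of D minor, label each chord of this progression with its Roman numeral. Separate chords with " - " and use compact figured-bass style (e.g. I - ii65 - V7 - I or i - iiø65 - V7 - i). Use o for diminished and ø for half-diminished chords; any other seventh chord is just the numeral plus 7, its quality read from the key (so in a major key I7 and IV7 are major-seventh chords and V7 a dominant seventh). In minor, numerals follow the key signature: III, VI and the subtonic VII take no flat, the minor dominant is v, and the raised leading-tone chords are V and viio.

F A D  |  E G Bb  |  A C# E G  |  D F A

i6 - iio - V7 - i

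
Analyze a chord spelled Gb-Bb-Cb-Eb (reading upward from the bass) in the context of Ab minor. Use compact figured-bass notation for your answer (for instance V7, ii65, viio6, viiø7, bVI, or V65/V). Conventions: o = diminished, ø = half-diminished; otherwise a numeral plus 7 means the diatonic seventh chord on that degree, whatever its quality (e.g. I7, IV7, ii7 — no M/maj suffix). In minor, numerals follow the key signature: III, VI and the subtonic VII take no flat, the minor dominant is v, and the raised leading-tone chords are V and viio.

Stacked in thirds the chord is Cb-Eb-Gb-Bb: a major seventh chord on Cb.
In Ab minor, Cb is the mediant; the diatonic major seventh chord there is III7.
With Gb in the bass the chord is in second inversion, so the figured bass is 43.

III43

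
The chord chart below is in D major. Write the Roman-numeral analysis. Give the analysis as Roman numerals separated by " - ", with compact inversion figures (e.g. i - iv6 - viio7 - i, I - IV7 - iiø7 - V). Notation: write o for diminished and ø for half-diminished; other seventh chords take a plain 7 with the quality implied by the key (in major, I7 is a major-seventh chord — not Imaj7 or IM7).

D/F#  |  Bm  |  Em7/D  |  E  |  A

I6 - vi - ii42 - V/V - V

D/F#: major triad on D = scale degree 1 → I6.
Bm: root B is the submediant; minor triad there is vi.
Em7/D: minor seventh chord on E = scale degree 2 → ii42.
E is the secondary dominant of V (major triad on E): V/V.
A: root A is the dominant; major triad there is V.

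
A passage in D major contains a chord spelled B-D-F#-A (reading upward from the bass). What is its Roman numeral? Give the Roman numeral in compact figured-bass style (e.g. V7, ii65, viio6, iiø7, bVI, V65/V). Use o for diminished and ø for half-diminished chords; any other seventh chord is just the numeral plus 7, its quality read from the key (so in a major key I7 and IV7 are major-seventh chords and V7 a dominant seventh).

vi7

The pitches B-D-F#-A form a minor seventh chord rooted on B.
In D major, B is the submediant; the diatonic minor seventh chord there is vi7.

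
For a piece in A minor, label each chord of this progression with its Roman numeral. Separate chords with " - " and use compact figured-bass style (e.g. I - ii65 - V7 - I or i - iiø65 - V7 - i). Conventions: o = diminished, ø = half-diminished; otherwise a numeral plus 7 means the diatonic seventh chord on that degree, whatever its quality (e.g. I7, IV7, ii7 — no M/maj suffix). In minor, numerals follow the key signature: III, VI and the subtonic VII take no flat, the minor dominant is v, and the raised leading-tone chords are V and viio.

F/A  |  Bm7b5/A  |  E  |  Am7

VI6 - iiø42 - V - i7

F/A: major triad on F = scale degree 6 → VI6.
Bm7b5/A has root B, degree 2 in A minor, so iiø42.
E: root E is the dominant; major triad there is V.
Am7 has root A, degree 1 in A minor, so i7.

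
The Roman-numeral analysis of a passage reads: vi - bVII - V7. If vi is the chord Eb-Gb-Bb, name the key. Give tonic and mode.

Gb major

The chord Ebm is a minor triad rooted on Eb; its label is vi.
Counting down 5 scale steps from Eb places the tonic on Gb; a minor triad on degree 6 is diatonic only in major.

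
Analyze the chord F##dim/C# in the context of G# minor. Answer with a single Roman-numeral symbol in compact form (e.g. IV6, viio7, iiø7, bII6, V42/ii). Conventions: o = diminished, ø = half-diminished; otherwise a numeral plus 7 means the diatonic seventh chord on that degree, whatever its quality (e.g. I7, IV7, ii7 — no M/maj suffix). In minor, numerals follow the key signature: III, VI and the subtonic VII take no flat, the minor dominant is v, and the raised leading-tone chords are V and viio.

The pitches F##-A#-C# form a diminished triad rooted on F##.
F## is scale degree 7 in G# minor, and a diminished triad on that degree is written viio.
With C# in the bass the chord is in second inversion, so the figured bass is 64.

viio64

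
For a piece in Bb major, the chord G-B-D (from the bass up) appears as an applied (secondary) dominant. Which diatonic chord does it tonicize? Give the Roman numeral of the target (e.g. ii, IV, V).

ii

The chord is a major triad on G.
A dominant resolves down a perfect fifth: G → C. In Bb major, C is scale degree 2, i.e. ii.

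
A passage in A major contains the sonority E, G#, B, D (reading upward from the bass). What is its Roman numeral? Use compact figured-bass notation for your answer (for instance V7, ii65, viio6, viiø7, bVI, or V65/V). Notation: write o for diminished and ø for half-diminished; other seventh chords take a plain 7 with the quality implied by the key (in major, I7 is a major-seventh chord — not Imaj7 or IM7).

V7

Stacked in thirds the chord is E-G#-B-D: a dominant seventh chord on E.
In A major, E is the dominant; the diatonic dominant seventh chord there is V7.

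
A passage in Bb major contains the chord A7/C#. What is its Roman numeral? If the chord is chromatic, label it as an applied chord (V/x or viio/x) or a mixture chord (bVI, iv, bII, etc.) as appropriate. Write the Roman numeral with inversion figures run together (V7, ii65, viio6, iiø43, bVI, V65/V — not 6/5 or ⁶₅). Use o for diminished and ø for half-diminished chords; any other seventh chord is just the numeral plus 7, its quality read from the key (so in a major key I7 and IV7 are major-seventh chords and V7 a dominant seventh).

V65/iii

The pitches A-C#-E-G form a dominant seventh chord rooted on A.
A is not a diatonic chord root with this quality in Bb major, but it lies a perfect fifth above D (iii), so the chord functions as an applied dominant of iii.
With C# in the bass the chord is in first inversion, so the figured bass is 65.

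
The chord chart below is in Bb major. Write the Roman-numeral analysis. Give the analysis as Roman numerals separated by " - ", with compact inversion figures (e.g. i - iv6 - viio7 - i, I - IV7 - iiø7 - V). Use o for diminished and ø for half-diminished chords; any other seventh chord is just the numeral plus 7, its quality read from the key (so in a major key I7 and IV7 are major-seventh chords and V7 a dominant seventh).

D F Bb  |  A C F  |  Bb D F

I6 - V6 - I

D-F-Bb has root Bb, degree 1 in Bb major, so I6.
A-C-F has root F, degree 5 in Bb major, so V6.
Bb-D-F: major triad on Bb = scale degree 1 → I.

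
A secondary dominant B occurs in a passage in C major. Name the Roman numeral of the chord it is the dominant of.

The chord is a major triad on B.
A dominant resolves down a perfect fifth: B → E. In C major, E is scale degree 3, i.e. iii.

iii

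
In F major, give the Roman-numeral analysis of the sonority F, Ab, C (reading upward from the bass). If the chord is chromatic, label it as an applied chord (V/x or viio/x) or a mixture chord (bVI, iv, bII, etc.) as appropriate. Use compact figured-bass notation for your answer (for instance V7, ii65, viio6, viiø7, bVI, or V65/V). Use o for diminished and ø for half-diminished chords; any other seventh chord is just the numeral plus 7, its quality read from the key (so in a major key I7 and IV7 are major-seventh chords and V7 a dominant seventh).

The pitches F-Ab-C form a minor triad rooted on F.
F is the first degree of F major. This is the minor tonic, borrowed from the parallel minor.

i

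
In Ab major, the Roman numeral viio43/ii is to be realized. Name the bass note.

Eb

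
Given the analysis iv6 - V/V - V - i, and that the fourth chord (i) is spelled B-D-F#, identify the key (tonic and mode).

B minor

The anchor chord is a minor triad on B, labeled i.
If B is scale degree 1 and the mode makes that degree carry a minor triad, the tonic is B and the mode is minor.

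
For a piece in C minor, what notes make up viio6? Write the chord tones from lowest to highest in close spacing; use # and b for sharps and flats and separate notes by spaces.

In C minor, the leading-tone chord is built on the raised seventh degree, B.
Stacking thirds from B gives B-D-F.
With the 6 figure the chord is in first inversion; from the bass D upward in close position it reads D-F-B.

D F B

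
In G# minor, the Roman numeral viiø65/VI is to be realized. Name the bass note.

The applied chord viiø65/VI is rooted on D#: D#-F#-A-C#.
The figure 65 means first inversion — the third is in the bass.

F#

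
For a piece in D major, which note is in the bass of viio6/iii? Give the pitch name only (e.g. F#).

The applied chord viio6/iii is rooted on E#: E#-G#-B.
The figure 6 means first inversion — the third is in the bass.

G#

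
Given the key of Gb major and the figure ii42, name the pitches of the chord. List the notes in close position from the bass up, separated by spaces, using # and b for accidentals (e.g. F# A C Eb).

Gb Ab Cb Eb

The numeral's case and figure indicate a minor seventh chord. In Gb major its root, the second degree, is Ab.
That chord is spelled Ab-Cb-Eb-Gb.
The figured bass 42 indicates third inversion, placing the seventh (Gb) in the bass: Gb-Ab-Cb-Eb.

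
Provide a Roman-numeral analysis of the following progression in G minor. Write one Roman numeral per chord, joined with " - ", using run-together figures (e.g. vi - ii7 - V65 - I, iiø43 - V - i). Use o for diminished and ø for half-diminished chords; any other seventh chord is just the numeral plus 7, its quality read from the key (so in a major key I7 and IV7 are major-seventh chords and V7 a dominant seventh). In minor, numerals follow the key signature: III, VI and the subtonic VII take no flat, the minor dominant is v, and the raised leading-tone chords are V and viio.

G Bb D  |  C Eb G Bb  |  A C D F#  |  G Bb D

G-Bb-D: root G is the tonic; minor triad there is i.
C-Eb-G-Bb: root C is the subdominant; minor seventh chord there is iv7.
A-C-D-F# has root D, degree 5 in G minor, so V43.
G-Bb-D: root G is the tonic; minor triad there is i.

i - iv7 - V43 - i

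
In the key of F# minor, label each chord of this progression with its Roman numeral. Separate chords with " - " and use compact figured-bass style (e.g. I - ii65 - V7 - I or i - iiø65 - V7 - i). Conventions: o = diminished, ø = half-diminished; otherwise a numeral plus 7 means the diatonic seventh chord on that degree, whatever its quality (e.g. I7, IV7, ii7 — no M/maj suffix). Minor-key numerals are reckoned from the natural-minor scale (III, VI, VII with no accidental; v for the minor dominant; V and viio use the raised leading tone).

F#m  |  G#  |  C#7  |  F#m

i - V/V - V7 - i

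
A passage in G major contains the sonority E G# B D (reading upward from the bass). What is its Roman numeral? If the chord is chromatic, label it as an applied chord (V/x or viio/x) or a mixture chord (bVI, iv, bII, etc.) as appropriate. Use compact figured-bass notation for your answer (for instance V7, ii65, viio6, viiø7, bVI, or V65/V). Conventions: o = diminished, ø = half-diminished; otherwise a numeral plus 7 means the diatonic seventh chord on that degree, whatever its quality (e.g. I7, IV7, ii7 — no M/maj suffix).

The pitches E-G#-B-D form a dominant seventh chord rooted on E.
E is not a diatonic chord root with this quality in G major, but it lies a perfect fifth above A (ii), so the chord functions as an applied dominant of ii.

V7/ii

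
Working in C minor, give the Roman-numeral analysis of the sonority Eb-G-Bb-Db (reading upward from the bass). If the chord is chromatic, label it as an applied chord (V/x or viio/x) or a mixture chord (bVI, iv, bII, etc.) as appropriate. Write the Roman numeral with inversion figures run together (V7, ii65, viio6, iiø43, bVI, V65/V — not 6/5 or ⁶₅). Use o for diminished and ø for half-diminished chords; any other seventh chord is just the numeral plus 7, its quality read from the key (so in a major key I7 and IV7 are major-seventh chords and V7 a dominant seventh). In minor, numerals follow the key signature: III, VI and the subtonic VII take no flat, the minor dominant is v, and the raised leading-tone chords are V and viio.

Stacked in thirds the chord is Eb-G-Bb-Db: a dominant seventh chord on Eb.
Eb is not a diatonic chord root with this quality in C minor, but it lies a perfect fifth above Ab (VI), so the chord functions as an applied dominant of VI.

V7/VI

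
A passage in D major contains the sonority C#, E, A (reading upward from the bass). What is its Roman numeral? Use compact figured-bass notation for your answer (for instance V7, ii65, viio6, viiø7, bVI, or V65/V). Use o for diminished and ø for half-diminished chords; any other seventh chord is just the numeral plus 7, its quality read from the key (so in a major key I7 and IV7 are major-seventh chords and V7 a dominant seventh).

Stacked in thirds the chord is A-C#-E: a major triad on A.
In D major, A is the dominant; the diatonic major triad there is V.
With C# in the bass the chord is in first inversion, so the figured bass is 6.

V6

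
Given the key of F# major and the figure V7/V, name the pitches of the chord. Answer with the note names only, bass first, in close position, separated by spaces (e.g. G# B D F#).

The slash means an applied dominant: we want the dominant of V. In F# major, V is C# major, and its dominant is built on G#.
Building a dominant seventh chord on G# gives G#-B#-D#-F#.

G# B# D# F#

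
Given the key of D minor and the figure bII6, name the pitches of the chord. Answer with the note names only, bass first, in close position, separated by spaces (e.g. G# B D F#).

Scale degree 2 in D minor is E; lowering it a half step gives Eb. bII6 is the Neapolitan sixth — a major triad on the lowered second degree, here in its customary first inversion.
So the chord is Eb-G-Bb, a major triad.
With the 6 figure the chord is in first inversion; from the bass G upward in close position it reads G-Bb-Eb.

G Bb Eb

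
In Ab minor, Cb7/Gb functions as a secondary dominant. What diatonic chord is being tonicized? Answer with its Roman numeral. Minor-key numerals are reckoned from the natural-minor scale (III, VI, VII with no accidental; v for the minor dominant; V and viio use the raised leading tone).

VI

The chord is a dominant seventh chord on Cb.
A dominant resolves down a perfect fifth: Cb → Fb. In Ab minor, Fb is scale degree 6, i.e. VI.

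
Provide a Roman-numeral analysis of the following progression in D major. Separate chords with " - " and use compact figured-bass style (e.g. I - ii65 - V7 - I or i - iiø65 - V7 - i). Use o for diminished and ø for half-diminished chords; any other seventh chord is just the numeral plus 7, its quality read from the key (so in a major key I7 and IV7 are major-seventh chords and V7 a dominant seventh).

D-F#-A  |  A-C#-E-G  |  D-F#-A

D-F#-A has root D, degree 1 in D major, so I.
A-C#-E-G: root A is the dominant; dominant seventh chord there is V7.
D-F#-A: major triad on D = scale degree 1 → I.

I - V7 - I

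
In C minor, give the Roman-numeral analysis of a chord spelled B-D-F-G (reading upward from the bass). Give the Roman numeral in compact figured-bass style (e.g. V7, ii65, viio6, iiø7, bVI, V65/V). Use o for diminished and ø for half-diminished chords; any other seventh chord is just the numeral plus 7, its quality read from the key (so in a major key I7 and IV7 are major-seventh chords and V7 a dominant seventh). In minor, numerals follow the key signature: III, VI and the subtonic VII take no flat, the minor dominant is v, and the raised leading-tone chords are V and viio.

V65

The pitches G-B-D-F form a dominant seventh chord rooted on G.
In C minor, G is the dominant; the diatonic dominant seventh chord there is V7.
With B in the bass the chord is in first inversion, so the figured bass is 65.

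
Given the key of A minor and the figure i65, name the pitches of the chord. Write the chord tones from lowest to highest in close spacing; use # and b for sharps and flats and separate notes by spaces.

C E G A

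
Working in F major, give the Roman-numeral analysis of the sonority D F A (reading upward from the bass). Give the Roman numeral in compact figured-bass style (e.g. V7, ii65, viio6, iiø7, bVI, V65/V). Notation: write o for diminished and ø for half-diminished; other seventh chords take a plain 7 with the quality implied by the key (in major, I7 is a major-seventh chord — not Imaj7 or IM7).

vi

Stacked in thirds the chord is D-F-A: a minor triad on D.
In F major, D is the submediant; the diatonic minor triad there is vi.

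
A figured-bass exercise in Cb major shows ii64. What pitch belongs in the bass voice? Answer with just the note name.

Ab

ii in Cb major has root Db; the chord is Db-Fb-Ab.
The figure 64 means second inversion — the fifth is in the bass.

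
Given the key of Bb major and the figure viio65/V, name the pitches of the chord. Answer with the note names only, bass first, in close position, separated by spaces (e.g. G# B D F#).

G Bb Db E

viio65/V is a secondary leading-tone chord. The target V is F in Bb major; the applied chord is rooted a semitone below, on E.
Building a fully diminished seventh chord on E gives E-G-Bb-Db.
With the 65 figure the chord is in first inversion; from the bass G upward in close position it reads G-Bb-Db-E.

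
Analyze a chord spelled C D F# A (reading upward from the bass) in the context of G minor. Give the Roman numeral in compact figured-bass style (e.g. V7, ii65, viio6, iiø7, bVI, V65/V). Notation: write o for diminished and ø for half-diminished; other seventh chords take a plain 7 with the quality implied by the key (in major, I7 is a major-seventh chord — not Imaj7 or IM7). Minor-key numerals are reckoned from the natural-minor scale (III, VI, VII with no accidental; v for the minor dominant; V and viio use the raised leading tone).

V42

Stacked in thirds the chord is D-F#-A-C: a dominant seventh chord on D.
In G minor, D is the dominant; the diatonic dominant seventh chord there is V7.
With C in the bass the chord is in third inversion, so the figured bass is 42.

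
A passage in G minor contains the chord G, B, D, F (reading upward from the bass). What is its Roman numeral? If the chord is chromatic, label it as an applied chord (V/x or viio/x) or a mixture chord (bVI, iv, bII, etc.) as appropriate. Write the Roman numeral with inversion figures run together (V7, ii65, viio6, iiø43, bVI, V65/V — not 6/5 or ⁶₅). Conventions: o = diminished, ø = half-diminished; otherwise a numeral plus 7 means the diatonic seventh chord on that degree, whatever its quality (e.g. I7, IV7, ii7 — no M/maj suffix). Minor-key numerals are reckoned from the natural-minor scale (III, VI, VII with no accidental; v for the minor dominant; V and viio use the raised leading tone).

The pitches G-B-D-F form a dominant seventh chord rooted on G.
G is not a diatonic chord root with this quality in G minor, but it lies a perfect fifth above C (iv), so the chord functions as an applied dominant of iv.

V7/iv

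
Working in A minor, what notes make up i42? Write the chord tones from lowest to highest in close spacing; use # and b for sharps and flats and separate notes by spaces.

The numeral's case and figure indicate a minor seventh chord. In A minor its root, scale degree 1, is A.
Stacking thirds from A gives A-C-E-G.
The figured bass 42 indicates third inversion, placing the seventh (G) in the bass: G-A-C-E.

G A C E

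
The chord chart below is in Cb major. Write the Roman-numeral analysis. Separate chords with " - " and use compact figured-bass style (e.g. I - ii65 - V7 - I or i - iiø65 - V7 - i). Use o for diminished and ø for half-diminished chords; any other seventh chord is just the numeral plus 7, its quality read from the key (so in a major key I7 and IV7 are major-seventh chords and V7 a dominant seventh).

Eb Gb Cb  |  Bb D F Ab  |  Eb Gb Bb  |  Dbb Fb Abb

Eb-Gb-Cb: major triad on Cb = scale degree 1 → I6.
Bb-D-F-Ab: a dominant seventh chord on Bb, the applied dominant of iii → V7/iii.
Eb-Gb-Bb: minor triad on Eb = scale degree 3 → iii.
Dbb-Fb-Abb is non-diatonic — a major triad on the lowered supertonic (Dbb): the Neapolitan chord, bII.

I6 - V7/iii - iii - bII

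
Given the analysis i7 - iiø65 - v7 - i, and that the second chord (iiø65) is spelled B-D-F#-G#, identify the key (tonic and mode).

F# minor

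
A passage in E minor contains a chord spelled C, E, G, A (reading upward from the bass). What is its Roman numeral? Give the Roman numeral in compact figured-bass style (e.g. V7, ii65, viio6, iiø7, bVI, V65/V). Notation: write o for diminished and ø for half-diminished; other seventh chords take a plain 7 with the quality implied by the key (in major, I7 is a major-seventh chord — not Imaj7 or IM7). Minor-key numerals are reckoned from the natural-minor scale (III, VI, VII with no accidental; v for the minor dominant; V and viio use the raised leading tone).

iv65

The pitches A-C-E-G form a minor seventh chord rooted on A.
A is scale degree 4 in E minor, and a minor seventh chord on that degree is written iv7.
With C in the bass the chord is in first inversion, so the figured bass is 65.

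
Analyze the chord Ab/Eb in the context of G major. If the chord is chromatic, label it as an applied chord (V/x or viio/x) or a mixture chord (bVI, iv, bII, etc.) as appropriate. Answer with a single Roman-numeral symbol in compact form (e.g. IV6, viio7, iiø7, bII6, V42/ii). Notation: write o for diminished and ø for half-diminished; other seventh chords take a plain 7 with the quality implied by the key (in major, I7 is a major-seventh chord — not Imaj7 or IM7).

bII64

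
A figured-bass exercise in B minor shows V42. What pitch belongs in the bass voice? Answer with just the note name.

V in B minor has root F#; the chord is F#-A#-C#-E.
The figure 42 means third inversion — the seventh is in the bass.

E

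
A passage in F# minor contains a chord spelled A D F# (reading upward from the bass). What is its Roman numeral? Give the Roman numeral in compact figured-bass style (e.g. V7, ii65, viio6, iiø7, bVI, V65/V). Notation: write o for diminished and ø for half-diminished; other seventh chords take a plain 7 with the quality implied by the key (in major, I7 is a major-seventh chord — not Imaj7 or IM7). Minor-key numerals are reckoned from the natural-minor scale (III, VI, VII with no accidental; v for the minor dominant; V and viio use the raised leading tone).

VI64

Stacked in thirds the chord is D-F#-A: a major triad on D.
D is scale degree 6 in F# minor, and a major triad on that degree is written VI.
With A in the bass the chord is in second inversion, so the figured bass is 64.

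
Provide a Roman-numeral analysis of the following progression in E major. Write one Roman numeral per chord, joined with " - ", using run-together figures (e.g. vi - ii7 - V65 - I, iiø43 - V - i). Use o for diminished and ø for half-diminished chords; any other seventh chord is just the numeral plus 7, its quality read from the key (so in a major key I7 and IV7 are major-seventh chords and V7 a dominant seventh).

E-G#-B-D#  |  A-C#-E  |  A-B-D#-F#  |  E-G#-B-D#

I7 - IV - V42 - I7

E-G#-B-D#: root E is the tonic; major seventh chord there is I7.
A-C#-E has root A, degree 4 in E major, so IV.
A-B-D#-F#: dominant seventh chord on B = scale degree 5 → V42.
E-G#-B-D# has root E, degree 1 in E major, so I7.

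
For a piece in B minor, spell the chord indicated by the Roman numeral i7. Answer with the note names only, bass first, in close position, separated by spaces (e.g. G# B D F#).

In B minor, the first degree is B, and the diatonic chord built there is a minor seventh chord.
Stacking thirds from B gives B-D-F#-A.

B D F# A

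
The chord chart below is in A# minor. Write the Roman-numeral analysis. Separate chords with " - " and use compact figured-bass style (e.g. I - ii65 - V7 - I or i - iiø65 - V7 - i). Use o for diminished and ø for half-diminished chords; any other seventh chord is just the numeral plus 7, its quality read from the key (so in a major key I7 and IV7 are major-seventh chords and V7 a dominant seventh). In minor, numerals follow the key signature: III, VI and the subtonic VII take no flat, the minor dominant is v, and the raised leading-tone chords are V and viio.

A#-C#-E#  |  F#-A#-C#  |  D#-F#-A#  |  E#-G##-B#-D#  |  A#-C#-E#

i - VI - iv - V7 - i

A#-C#-E#: minor triad on A# = scale degree 1 → i.
F#-A#-C# has root F#, degree 6 in A# minor, so VI.
D#-F#-A#: root D# is the subdominant; minor triad there is iv.
E#-G##-B#-D#: dominant seventh chord on E# = scale degree 5 → V7.
A#-C#-E#: root A# is the tonic; minor triad there is i.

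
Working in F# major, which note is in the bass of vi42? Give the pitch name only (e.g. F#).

vi in F# major has root D#; the chord is D#-F#-A#-C#.
The figure 42 means third inversion — the seventh is in the bass.

C#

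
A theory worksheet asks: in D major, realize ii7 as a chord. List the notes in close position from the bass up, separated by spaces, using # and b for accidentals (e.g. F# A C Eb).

E G B D

In D major, the second degree is E, and the diatonic chord built there is a minor seventh chord.
That chord is spelled E-G-B-D.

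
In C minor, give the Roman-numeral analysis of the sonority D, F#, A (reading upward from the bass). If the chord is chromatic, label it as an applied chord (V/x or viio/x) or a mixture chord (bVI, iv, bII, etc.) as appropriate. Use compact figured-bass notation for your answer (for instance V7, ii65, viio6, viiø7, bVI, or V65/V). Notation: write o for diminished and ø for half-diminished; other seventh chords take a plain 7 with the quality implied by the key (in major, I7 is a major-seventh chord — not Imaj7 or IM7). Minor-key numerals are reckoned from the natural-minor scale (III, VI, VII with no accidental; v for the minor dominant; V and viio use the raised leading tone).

V/V

The pitches D-F#-A form a major triad rooted on D.
D is not a diatonic chord root with this quality in C minor, but it lies a perfect fifth above G (V), so the chord functions as an applied dominant of V.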